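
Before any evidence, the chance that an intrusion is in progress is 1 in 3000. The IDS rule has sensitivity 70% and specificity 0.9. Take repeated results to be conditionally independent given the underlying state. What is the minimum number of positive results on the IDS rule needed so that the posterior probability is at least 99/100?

7

Prior odds = (1/3000)/(2999/3000) = 1/2999.
False-positive rate = 1 − 0.9 = 0.1; likelihood ratio of a positive = 0.7/0.1 = 7.
Target odds: 0.99 ÷ 0.01 = 99.
Require 7ⁿ ≥ 99 ÷ (1/2999) = 296901.
7⁶ = 117649 falls short of 296901 but 7⁷ = 823543 reaches it, so n = 7.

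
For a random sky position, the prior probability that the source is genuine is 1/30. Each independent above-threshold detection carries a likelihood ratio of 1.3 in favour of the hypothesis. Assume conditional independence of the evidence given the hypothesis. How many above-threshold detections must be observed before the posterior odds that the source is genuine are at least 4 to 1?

19

Prior odds = (1/30)/(29/30) = 1/29.
Likelihood ratio per above-threshold detection = 1.3.
Target odds = 4.
Need (1/29) × 1.3ⁿ ≥ 4, i.e. 1.3ⁿ ≥ 116.
1.3¹⁸ ≈112.455 falls short of 116 but 1.3¹⁹ ≈146.192 reaches it, so n = 19.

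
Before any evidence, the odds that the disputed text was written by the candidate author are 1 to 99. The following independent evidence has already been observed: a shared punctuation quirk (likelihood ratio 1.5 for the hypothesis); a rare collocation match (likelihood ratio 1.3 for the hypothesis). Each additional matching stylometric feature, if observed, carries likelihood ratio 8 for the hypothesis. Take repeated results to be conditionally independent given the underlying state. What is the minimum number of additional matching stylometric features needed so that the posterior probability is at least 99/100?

5

Prior odds = 1/99.
Combined Bayes factor of the evidence already in hand = 1.5 × 1.3 = 1.95.
Odds after that evidence = (1/99) × 1.95 = 13/660.
Target odds = 0.99/0.01 = 99.
Need 8ⁿ ≥ 99 ÷ (13/660) = 65340/13.
8⁴ = 4096 falls short of 65340/13 but 8⁵ = 32768 reaches it, so n = 5.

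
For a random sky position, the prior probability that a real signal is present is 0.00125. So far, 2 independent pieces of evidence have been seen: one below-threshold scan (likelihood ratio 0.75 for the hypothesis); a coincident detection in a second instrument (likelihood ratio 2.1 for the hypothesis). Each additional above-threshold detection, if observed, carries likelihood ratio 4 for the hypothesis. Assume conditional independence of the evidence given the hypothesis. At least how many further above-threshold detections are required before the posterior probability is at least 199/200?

Prior odds = 0.00125/0.99875 = 1/799.
Combined Bayes factor of the evidence already in hand = 0.75 × 2.1 = 1.575.
Odds after that evidence = (1/799) × 1.575 = 63/31960.
Target odds = 0.995/0.005 = 199.
Need 4ⁿ ≥ 199 ÷ (63/31960) = 6360040/63.
4⁸ = 65536 falls short of 6360040/63 but 4⁹ = 262144 reaches it, so n = 9.

9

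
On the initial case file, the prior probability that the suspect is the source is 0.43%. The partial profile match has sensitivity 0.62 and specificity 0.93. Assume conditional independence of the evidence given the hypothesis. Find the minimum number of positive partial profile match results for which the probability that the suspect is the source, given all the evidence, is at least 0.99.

Prior odds = 0.0043/0.9957 = 43/9957.
False-positive rate = 1 − 0.93 = 0.07; likelihood ratio of a positive = 0.62/0.07 = 62/7.
Target posterior odds = 0.99/0.01 = 99.
Need (43/9957) × (62/7)ⁿ ≥ 99, i.e. (62/7)ⁿ ≥ 985743/43.
(62/7)⁴ = 14776336/2401 falls short of 985743/43 but (62/7)⁵ = 916132832/16807 reaches it, so n = 5.

5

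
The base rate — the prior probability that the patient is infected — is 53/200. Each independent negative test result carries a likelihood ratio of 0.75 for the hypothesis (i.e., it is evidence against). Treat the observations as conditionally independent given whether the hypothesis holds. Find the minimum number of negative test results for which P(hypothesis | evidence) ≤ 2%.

10

Prior odds: 0.265 ÷ 0.735 = 53/147.
Likelihood ratio per negative test result = 0.75.
Target posterior odds = 0.02/0.98 = 1/49.
Need (53/147) × 0.75ⁿ ≤ 1/49, i.e. 0.75ⁿ ≤ 3/53.
0.75⁹ = 19683/262144 is still above 3/53 but 0.75¹⁰ = 59049/1048576 is at or below it, so n = 10.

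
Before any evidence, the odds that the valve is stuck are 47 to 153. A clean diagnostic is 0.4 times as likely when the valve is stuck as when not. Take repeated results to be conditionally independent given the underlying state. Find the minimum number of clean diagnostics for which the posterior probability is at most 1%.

4

Prior odds = 47/153.
Likelihood ratio per clean diagnostic = 0.4.
Target odds: 0.01 ÷ 0.99 = 1/99.
Require 0.4ⁿ ≤ 1/99 ÷ (47/153) = 17/517.
0.4³ = 0.064 is still above 17/517 but 0.4⁴ = 0.0256 is at or below it, so n = 4.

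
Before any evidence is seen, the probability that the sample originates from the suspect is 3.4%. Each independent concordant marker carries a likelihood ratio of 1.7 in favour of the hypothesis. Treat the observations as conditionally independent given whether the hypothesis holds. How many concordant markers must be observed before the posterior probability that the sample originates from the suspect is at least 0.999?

20

Prior odds = 0.034/0.966 = 17/483.
Likelihood ratio per concordant marker = 1.7.
Target posterior odds = 0.999/0.001 = 999.
Require 1.7ⁿ ≥ 999 ÷ (17/483) = 482517/17.
1.7¹⁹ ≈23907.2 falls short of 482517/17 but 1.7²⁰ ≈40642.3 reaches it, so n = 20.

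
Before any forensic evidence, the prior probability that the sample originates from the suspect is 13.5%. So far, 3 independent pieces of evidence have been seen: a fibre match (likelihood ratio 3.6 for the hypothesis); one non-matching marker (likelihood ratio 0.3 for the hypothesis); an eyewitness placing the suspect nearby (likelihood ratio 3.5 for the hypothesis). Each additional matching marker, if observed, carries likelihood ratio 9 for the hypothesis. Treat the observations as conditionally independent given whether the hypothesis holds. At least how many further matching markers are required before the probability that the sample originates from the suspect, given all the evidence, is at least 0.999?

4

Prior odds = 0.135/0.865 = 27/173.
Combined Bayes factor of the evidence already in hand = 3.6 × 0.3 × 3.5 = 3.78.
Odds after that evidence = (27/173) × 3.78 = 5103/8650.
Target odds = 0.999/0.001 = 999.
Need 9ⁿ ≥ 999 ÷ (5103/8650) = 320050/189.
9³ = 729 falls short of 320050/189 but 9⁴ = 6561 reaches it, so n = 4.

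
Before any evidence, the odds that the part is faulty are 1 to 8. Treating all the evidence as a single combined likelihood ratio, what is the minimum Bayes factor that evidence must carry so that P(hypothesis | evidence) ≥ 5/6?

40

Prior odds = 0.125.
Target odds = (5/6)/(1/6) = 5.
Required Bayes factor = 5 ÷ 0.125 = 40.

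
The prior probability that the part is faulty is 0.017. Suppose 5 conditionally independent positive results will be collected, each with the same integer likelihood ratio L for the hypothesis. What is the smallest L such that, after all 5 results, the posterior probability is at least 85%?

Prior odds = 0.017/0.983 = 17/983.
Target odds = 0.85/0.15 = 17/3.
Need L⁵ ≥ 17/3 ÷ (17/983) = 983/3.
3⁵ = 243 < 983/3 ≤ 1024 = 4⁵, so L = 4.

4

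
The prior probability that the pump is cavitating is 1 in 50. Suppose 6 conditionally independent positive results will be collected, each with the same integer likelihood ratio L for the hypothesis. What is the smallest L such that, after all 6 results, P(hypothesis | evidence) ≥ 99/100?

Prior odds = 0.02/0.98 = 1/49.
Target odds = 0.99/0.01 = 99.
Need L⁶ ≥ 99 ÷ (1/49) = 4851.
4⁶ = 4096 < 4851 ≤ 15625 = 5⁶, so L = 5.

5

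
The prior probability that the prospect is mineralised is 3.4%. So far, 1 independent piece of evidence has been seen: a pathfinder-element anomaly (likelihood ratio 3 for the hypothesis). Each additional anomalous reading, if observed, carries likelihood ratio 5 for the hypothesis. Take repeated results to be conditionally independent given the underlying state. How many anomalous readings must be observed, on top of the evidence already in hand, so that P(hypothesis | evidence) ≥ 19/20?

4

Prior odds = 0.034/0.966 = 17/483.
Bayes factor of the evidence already in hand = 3.
Odds after that evidence = (17/483) × 3 = 17/161.
Target odds = 0.95/0.05 = 19.
Need 5ⁿ ≥ 19 ÷ (17/161) = 3059/17.
5³ = 125 falls short of 3059/17 but 5⁴ = 625 reaches it, so n = 4.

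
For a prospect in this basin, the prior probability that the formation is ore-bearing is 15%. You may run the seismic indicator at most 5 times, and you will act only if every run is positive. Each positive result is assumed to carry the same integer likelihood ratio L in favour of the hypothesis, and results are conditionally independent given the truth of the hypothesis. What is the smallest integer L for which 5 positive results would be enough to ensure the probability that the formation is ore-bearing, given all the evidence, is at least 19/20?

3

Prior odds = 0.15/0.85 = 3/17.
Target odds = 0.95/0.05 = 19.
Need L⁵ ≥ 19 ÷ (3/17) = 323/3.
2⁵ = 32 < 323/3 ≤ 243 = 3⁵, so L = 3.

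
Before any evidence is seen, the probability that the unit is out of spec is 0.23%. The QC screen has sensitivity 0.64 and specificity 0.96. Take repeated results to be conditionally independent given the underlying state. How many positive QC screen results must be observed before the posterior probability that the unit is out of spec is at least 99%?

4

Prior odds = 0.0023/0.9977 = 23/9977.
False-positive rate = 1 − 0.96 = 0.04; likelihood ratio of a positive = 0.64/0.04 = 16.
Target posterior odds = 0.99/0.01 = 99.
Require 16ⁿ ≥ 99 ÷ (23/9977) = 987723/23.
16³ = 4096 falls short of 987723/23 but 16⁴ = 65536 reaches it, so n = 4.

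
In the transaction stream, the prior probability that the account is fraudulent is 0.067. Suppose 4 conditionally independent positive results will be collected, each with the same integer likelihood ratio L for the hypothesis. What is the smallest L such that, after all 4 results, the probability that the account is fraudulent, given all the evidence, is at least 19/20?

Prior odds = 0.067/0.933 = 67/933.
Target odds = 0.95/0.05 = 19.
Need L⁴ ≥ 19 ÷ (67/933) = 17727/67.
4⁴ = 256 < 17727/67 ≤ 625 = 5⁴, so L = 5.

5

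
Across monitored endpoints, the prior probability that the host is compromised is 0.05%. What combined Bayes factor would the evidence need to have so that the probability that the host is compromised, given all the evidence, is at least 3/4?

5997

Prior odds = 0.0005/0.9995 = 1/1999.
Target odds = 0.75/0.25 = 3.
Required Bayes factor = 3 ÷ (1/1999) = 5997.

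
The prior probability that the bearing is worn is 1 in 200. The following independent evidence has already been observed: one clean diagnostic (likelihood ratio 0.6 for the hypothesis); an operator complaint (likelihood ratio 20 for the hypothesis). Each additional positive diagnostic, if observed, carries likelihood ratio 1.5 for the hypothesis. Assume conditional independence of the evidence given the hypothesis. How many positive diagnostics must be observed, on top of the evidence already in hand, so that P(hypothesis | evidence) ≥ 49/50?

17

Prior odds = 0.005/0.995 = 1/199.
Combined Bayes factor of the evidence already in hand = 0.6 × 20 = 12.
Odds after that evidence = (1/199) × 12 = 12/199.
Target odds = 0.98/0.02 = 49.
Need 1.5ⁿ ≥ 49 ÷ (12/199) = 9751/12.
1.5¹⁶ = 43046721/65536 falls short of 9751/12 but 1.5¹⁷ = 129140163/131072 reaches it, so n = 17.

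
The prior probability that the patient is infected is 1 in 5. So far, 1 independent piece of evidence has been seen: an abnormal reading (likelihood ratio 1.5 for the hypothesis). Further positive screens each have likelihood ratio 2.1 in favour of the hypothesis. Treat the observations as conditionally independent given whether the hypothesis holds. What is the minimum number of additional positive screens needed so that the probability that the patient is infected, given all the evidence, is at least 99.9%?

Prior odds = 0.2/0.8 = 0.25.
Bayes factor of the evidence already in hand = 1.5.
Odds after that evidence = 0.25 × 1.5 = 0.375.
Target odds = 0.999/0.001 = 999.
Need 2.1ⁿ ≥ 999 ÷ 0.375 = 2664.
2.1¹⁰ ≈1667.99 falls short of 2664 but 2.1¹¹ ≈3502.78 reaches it, so n = 11.

11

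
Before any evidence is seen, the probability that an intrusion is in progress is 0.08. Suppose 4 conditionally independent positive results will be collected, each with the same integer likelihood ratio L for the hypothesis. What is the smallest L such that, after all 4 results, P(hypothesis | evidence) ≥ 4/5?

3

Prior odds = 0.08/0.92 = 2/23.
Target odds = 0.8/0.2 = 4.
Need L⁴ ≥ 4 ÷ (2/23) = 46.
2⁴ = 16 < 46 ≤ 81 = 3⁴, so L = 3.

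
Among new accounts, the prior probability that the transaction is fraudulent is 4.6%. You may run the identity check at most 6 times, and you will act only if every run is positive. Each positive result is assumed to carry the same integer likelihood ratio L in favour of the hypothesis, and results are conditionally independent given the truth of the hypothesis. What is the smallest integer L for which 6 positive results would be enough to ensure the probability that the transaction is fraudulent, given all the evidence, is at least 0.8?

3

Prior odds = 0.046/0.954 = 23/477.
Target odds = 0.8/0.2 = 4.
Need L⁶ ≥ 4 ÷ (23/477) = 1908/23.
2⁶ = 64 < 1908/23 ≤ 729 = 3⁶, so L = 3.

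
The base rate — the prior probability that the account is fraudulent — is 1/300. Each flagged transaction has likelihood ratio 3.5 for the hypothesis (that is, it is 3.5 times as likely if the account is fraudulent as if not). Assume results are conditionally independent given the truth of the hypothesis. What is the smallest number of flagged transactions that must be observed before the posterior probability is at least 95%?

Prior odds = (1/300)/(299/300) = 1/299.
Likelihood ratio per flagged transaction = 3.5.
Target posterior odds = 0.95/0.05 = 19.
Need (1/299) × 3.5ⁿ ≥ 19, i.e. 3.5ⁿ ≥ 5681.
3.5⁶ = 1838.265625 falls short of 5681 but 3.5⁷ = 823543/128 reaches it, so n = 7.

7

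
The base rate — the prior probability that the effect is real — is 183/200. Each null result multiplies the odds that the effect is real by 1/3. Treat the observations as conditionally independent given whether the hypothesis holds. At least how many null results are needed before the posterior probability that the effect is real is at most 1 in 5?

Prior odds = 0.915/0.085 = 183/17.
Likelihood ratio per null result = 1/3.
Target odds: 0.2 ÷ 0.8 = 0.25.
Require (1/3)ⁿ ≤ 0.25 ÷ (183/17) = 17/732.
(1/3)³ = 1/27 is still above 17/732 but (1/3)⁴ = 1/81 is at or below it, so n = 4.

4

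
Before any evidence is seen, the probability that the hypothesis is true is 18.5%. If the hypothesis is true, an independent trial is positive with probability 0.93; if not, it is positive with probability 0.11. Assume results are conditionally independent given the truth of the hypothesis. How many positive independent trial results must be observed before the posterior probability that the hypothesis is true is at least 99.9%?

4

Prior odds: 0.185 ÷ 0.815 = 37/163.
Likelihood ratio of a positive = 0.93/0.11 = 93/11.
Target posterior odds = 0.999/0.001 = 999.
Need (37/163) × (93/11)ⁿ ≥ 999, i.e. (93/11)ⁿ ≥ 4401.
(93/11)³ = 804357/1331 falls short of 4401 but (93/11)⁴ = 74805201/14641 reaches it, so n = 4.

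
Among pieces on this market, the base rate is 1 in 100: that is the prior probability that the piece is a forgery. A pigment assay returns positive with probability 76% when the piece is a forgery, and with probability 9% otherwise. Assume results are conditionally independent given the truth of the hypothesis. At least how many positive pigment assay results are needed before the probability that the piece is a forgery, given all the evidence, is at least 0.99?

Prior odds = 0.01/0.99 = 1/99.
Likelihood ratio of a positive result = 0.76/0.09 = 76/9.
Target odds: 0.99 ÷ 0.01 = 99.
Need (1/99) × (76/9)ⁿ ≥ 99, i.e. (76/9)ⁿ ≥ 9801.
(76/9)⁴ = 33362176/6561 falls short of 9801 but (76/9)⁵ ≈42939.3 reaches it, so n = 5.

5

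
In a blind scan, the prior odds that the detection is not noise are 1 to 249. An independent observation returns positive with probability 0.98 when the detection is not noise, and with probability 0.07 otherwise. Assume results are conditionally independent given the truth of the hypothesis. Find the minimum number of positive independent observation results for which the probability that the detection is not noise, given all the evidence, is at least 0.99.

Prior odds = 1/249.
Likelihood ratio of a positive result = 0.98/0.07 = 14.
Target posterior odds = 0.99/0.01 = 99.
Require 14ⁿ ≥ 99 ÷ (1/249) = 24651.
14³ = 2744 falls short of 24651 but 14⁴ = 38416 reaches it, so n = 4.

4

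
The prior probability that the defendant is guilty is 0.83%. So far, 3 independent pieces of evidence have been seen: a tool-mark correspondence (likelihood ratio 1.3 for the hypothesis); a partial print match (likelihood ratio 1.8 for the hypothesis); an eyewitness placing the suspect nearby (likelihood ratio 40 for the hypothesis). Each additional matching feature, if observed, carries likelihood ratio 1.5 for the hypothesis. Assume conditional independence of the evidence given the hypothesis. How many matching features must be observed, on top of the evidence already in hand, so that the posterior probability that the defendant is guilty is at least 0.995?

14

Prior odds = 0.0083/0.9917 = 83/9917.
Combined Bayes factor of the evidence already in hand = 1.3 × 1.8 × 40 = 93.6.
Odds after that evidence = (83/9917) × 93.6 = 38844/49585.
Target odds = 0.995/0.005 = 199.
Need 1.5ⁿ ≥ 199 ÷ (38844/49585) = 9867415/38844.
1.5¹³ = 1594323/8192 falls short of 9867415/38844 but 1.5¹⁴ = 4782969/16384 reaches it, so n = 14.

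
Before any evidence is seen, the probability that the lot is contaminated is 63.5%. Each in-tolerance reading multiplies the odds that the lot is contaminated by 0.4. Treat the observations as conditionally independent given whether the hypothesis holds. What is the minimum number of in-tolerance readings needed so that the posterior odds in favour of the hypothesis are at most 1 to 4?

Prior odds: 0.635 ÷ 0.365 = 127/73.
Likelihood ratio per in-tolerance reading = 0.4.
Target odds = 0.25.
Need (127/73) × 0.4ⁿ ≤ 0.25, i.e. 0.4ⁿ ≤ 73/508.
0.4² = 0.16 is still above 73/508 but 0.4³ = 0.064 is at or below it, so n = 3.

3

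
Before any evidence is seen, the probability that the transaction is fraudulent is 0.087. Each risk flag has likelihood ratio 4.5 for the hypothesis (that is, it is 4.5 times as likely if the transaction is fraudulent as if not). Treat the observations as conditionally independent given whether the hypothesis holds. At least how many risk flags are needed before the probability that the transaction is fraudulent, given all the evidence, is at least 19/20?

Prior odds = 0.087/0.913 = 87/913.
Likelihood ratio per risk flag = 4.5.
Target posterior odds = 0.95/0.05 = 19.
Need (87/913) × 4.5ⁿ ≥ 19, i.e. 4.5ⁿ ≥ 17347/87.
4.5³ = 91.125 falls short of 17347/87 but 4.5⁴ = 410.0625 reaches it, so n = 4.

4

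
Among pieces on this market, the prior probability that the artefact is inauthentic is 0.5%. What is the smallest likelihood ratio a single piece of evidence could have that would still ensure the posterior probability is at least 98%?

9751

Prior odds = 0.005/0.995 = 1/199.
Target odds = 0.98/0.02 = 49.
Required Bayes factor = 49 ÷ (1/199) = 9751.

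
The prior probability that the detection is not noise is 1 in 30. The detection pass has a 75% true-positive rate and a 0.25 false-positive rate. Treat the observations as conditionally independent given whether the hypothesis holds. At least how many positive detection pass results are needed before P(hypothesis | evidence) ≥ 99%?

Prior odds: (1/30) ÷ (29/30) = 1/29.
Likelihood ratio of a positive result = 0.75/0.25 = 3.
Target odds: 0.99 ÷ 0.01 = 99.
Need (1/29) × 3ⁿ ≥ 99, i.e. 3ⁿ ≥ 2871.
3⁷ = 2187 falls short of 2871 but 3⁸ = 6561 reaches it, so n = 8.

8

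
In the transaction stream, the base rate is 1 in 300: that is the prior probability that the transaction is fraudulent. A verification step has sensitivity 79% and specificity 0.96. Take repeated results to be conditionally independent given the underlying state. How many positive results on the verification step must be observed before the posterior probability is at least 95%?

Prior odds: (1/300) ÷ (299/300) = 1/299.
False-positive rate = 1 − 0.96 = 0.04; likelihood ratio of a positive = 0.79/0.04 = 19.75.
Target posterior odds = 0.95/0.05 = 19.
Require 19.75ⁿ ≥ 19 ÷ (1/299) = 5681.
19.75² = 390.0625 falls short of 5681 but 19.75³ = 7703.734375 reaches it, so n = 3.

3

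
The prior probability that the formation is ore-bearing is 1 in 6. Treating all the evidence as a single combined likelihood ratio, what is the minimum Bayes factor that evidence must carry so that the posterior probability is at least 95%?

95

Prior odds = (1/6)/(5/6) = 0.2.
Target odds = 0.95/0.05 = 19.
Required Bayes factor = 19 ÷ 0.2 = 95.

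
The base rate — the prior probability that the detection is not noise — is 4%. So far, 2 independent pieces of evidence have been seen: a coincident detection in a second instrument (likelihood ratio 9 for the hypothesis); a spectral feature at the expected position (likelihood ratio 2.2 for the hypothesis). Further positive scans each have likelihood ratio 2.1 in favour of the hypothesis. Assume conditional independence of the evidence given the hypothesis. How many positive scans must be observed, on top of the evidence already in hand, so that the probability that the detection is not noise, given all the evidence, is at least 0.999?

Prior odds = 0.04/0.96 = 1/24.
Combined Bayes factor of the evidence already in hand = 9 × 2.2 = 19.8.
Odds after that evidence = (1/24) × 19.8 = 0.825.
Target odds = 0.999/0.001 = 999.
Need 2.1ⁿ ≥ 999 ÷ 0.825 = 13320/11.
2.1⁹ ≈794.28 falls short of 13320/11 but 2.1¹⁰ ≈1667.99 reaches it, so n = 10.

10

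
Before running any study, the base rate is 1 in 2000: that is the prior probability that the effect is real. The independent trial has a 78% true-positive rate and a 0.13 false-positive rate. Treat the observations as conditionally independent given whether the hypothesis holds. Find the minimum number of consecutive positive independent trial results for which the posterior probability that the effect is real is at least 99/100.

Prior odds: 0.0005 ÷ 0.9995 = 1/1999.
Likelihood ratio of a positive result = 0.78/0.13 = 6.
Target odds: 0.99 ÷ 0.01 = 99.
Require 6ⁿ ≥ 99 ÷ (1/1999) = 197901.
6⁶ = 46656 falls short of 197901 but 6⁷ = 279936 reaches it, so n = 7.

7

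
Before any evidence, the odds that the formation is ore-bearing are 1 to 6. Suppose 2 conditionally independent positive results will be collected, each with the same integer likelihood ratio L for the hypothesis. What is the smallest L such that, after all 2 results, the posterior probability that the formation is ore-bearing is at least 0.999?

Prior odds = 1/6.
Target odds = 0.999/0.001 = 999.
Need L² ≥ 999 ÷ (1/6) = 5994.
77² = 5929 < 5994 ≤ 6084 = 78², so L = 78.

78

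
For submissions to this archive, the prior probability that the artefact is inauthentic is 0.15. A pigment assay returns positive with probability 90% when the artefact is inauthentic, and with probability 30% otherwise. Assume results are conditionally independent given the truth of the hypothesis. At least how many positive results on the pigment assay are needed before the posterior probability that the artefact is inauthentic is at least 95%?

5

Prior odds: 0.15 ÷ 0.85 = 3/17.
Likelihood ratio of a positive result = 0.9/0.3 = 3.
Target posterior odds = 0.95/0.05 = 19.
Need (3/17) × 3ⁿ ≥ 19, i.e. 3ⁿ ≥ 323/3.
3⁴ = 81 falls short of 323/3 but 3⁵ = 243 reaches it, so n = 5.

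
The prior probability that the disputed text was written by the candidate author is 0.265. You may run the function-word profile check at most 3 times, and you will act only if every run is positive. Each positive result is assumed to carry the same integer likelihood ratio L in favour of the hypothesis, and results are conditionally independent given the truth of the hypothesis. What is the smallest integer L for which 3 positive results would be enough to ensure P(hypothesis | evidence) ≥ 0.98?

6

Prior odds = 0.265/0.735 = 53/147.
Target odds = 0.98/0.02 = 49.
Need L³ ≥ 49 ÷ (53/147) = 7203/53.
5³ = 125 < 7203/53 ≤ 216 = 6³, so L = 6.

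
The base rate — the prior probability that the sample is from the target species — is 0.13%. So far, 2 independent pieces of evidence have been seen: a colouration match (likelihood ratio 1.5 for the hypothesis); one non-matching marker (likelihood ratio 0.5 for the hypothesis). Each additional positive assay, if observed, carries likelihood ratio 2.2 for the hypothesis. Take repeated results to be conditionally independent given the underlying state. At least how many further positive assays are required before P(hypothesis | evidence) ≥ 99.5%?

Prior odds = 0.0013/0.9987 = 13/9987.
Combined Bayes factor of the evidence already in hand = 1.5 × 0.5 = 0.75.
Odds after that evidence = (13/9987) × 0.75 = 13/13316.
Target odds = 0.995/0.005 = 199.
Need 2.2ⁿ ≥ 199 ÷ (13/13316) = 2649884/13.
2.2¹⁵ ≈136880 falls short of 2649884/13 but 2.2¹⁶ ≈301136 reaches it, so n = 16.

16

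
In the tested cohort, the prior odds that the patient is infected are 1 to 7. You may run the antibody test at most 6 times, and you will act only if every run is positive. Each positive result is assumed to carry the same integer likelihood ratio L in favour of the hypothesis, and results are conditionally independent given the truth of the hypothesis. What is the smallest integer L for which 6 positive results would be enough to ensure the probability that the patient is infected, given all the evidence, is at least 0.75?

Prior odds = 1/7.
Target odds = 0.75/0.25 = 3.
Need L⁶ ≥ 3 ÷ (1/7) = 21.
1⁶ = 1 < 21 ≤ 64 = 2⁶, so L = 2.

2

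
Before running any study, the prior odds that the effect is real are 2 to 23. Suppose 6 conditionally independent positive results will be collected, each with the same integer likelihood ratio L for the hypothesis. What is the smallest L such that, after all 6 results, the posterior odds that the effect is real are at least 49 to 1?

Prior odds = 2/23.
Target odds = 49.
Need L⁶ ≥ 49 ÷ (2/23) = 563.5.
2⁶ = 64 < 563.5 ≤ 729 = 3⁶, so L = 3.

3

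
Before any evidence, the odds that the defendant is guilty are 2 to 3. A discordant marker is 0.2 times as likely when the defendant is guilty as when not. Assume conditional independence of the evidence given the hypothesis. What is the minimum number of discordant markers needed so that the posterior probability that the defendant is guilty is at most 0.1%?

Prior odds = 2/3.
Likelihood ratio per discordant marker = 0.2.
Target odds: 0.001 ÷ 0.999 = 1/999.
Need (2/3) × 0.2ⁿ ≤ 1/999, i.e. 0.2ⁿ ≤ 1/666.
0.2⁴ = 0.0016 is still above 1/666 but 0.2⁵ = 0.00032 is at or below it, so n = 5.

5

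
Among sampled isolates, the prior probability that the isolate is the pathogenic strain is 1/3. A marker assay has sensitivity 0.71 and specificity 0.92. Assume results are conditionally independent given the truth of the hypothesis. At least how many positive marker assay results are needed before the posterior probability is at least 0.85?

Prior odds = (1/3)/(2/3) = 0.5.
False-positive rate = 1 − 0.92 = 0.08; likelihood ratio of a positive = 0.71/0.08 = 8.875.
Target odds: 0.85 ÷ 0.15 = 17/3.
Require 8.875ⁿ ≥ 17/3 ÷ 0.5 = 34/3.
8.875¹ = 8.875 falls short of 34/3 but 8.875² = 78.765625 reaches it, so n = 2.

2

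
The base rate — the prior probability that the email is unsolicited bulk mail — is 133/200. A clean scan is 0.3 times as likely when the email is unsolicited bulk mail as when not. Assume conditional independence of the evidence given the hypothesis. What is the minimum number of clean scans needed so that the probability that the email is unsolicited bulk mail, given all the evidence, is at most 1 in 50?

Prior odds = 0.665/0.335 = 133/67.
Likelihood ratio per clean scan = 0.3.
Target posterior odds = 0.02/0.98 = 1/49.
Require 0.3ⁿ ≤ 1/49 ÷ (133/67) = 67/6517.
0.3³ = 0.027 is still above 67/6517 but 0.3⁴ = 0.0081 is at or below it, so n = 4.

4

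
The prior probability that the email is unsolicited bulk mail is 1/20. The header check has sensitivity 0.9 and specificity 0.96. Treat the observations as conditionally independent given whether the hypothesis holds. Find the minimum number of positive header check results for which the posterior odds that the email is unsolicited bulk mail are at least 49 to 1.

Prior odds = 0.05/0.95 = 1/19.
False-positive rate = 1 − 0.96 = 0.04; likelihood ratio of a positive = 0.9/0.04 = 22.5.
Target odds = 49.
Require 22.5ⁿ ≥ 49 ÷ (1/19) = 931.
22.5² = 506.25 falls short of 931 but 22.5³ = 11390.625 reaches it, so n = 3.

3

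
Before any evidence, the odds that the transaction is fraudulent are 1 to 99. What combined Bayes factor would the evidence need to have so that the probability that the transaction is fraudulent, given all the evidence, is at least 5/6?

Prior odds = 1/99.
Target odds = (5/6)/(1/6) = 5.
Required Bayes factor = 5 ÷ (1/99) = 495.

495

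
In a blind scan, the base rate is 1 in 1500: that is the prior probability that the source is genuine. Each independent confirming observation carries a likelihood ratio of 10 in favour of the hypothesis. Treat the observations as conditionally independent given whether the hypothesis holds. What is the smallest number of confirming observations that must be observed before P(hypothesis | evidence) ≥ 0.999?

7

Prior odds: (1/1500) ÷ (1499/1500) = 1/1499.
Likelihood ratio per confirming observation = 10.
Target posterior odds = 0.999/0.001 = 999.
Require 10ⁿ ≥ 999 ÷ (1/1499) = 1497501.
10⁶ = 1000000 falls short of 1497501 but 10⁷ = 10000000 reaches it, so n = 7.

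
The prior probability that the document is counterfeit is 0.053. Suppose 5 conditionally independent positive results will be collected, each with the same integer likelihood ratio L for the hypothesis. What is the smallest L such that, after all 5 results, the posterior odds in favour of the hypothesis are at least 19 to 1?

4

Prior odds = 0.053/0.947 = 53/947.
Target odds = 19.
Need L⁵ ≥ 19 ÷ (53/947) = 17993/53.
3⁵ = 243 < 17993/53 ≤ 1024 = 4⁵, so L = 4.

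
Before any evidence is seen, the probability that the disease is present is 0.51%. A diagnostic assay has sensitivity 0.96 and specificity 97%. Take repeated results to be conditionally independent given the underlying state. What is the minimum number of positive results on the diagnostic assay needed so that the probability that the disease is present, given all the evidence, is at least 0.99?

Prior odds: 0.0051 ÷ 0.9949 = 51/9949.
False-positive rate = 1 − 0.97 = 0.03; likelihood ratio of a positive = 0.96/0.03 = 32.
Target posterior odds = 0.99/0.01 = 99.
Need (51/9949) × 32ⁿ ≥ 99, i.e. 32ⁿ ≥ 328317/17.
32² = 1024 falls short of 328317/17 but 32³ = 32768 reaches it, so n = 3.

3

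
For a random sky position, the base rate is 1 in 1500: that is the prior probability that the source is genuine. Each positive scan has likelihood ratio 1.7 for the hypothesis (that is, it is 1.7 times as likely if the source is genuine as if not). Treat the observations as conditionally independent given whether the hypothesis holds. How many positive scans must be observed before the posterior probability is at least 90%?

Prior odds: (1/1500) ÷ (1499/1500) = 1/1499.
Likelihood ratio per positive scan = 1.7.
Target posterior odds = 0.9/0.1 = 9.
Need (1/1499) × 1.7ⁿ ≥ 9, i.e. 1.7ⁿ ≥ 13491.
1.7¹⁷ ≈8272.4 falls short of 13491 but 1.7¹⁸ ≈14063.1 reaches it, so n = 18.

18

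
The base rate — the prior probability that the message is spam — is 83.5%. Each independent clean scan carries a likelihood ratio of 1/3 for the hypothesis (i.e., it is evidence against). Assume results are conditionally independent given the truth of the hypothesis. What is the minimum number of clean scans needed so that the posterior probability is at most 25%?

3

Prior odds: 0.835 ÷ 0.165 = 167/33.
Likelihood ratio per clean scan = 1/3.
Target posterior odds = 0.25/0.75 = 1/3.
Need (167/33) × (1/3)ⁿ ≤ 1/3, i.e. (1/3)ⁿ ≤ 11/167.
(1/3)² = 1/9 is still above 11/167 but (1/3)³ = 1/27 is at or below it, so n = 3.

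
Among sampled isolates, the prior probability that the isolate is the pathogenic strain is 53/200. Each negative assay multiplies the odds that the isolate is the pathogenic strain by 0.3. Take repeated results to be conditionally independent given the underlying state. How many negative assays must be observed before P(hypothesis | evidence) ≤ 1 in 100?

Prior odds: 0.265 ÷ 0.735 = 53/147.
Likelihood ratio per negative assay = 0.3.
Target posterior odds = 0.01/0.99 = 1/99.
Need (53/147) × 0.3ⁿ ≤ 1/99, i.e. 0.3ⁿ ≤ 49/1749.
0.3² = 0.09 is still above 49/1749 but 0.3³ = 0.027 is at or below it, so n = 3.

3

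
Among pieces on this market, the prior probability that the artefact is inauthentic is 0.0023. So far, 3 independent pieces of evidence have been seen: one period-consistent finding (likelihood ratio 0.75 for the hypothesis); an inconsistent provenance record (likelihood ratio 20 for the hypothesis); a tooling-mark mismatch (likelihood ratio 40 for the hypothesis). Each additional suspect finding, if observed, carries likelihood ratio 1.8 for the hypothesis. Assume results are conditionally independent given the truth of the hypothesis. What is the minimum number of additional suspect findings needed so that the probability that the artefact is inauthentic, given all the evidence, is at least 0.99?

Prior odds = 0.0023/0.9977 = 23/9977.
Combined Bayes factor of the evidence already in hand = 0.75 × 20 × 40 = 600.
Odds after that evidence = (23/9977) × 600 = 13800/9977.
Target odds = 0.99/0.01 = 99.
Need 1.8ⁿ ≥ 99 ÷ (13800/9977) = 329241/4600.
1.8⁷ = 4782969/78125 falls short of 329241/4600 but 1.8⁸ = 43046721/390625 reaches it, so n = 8.

8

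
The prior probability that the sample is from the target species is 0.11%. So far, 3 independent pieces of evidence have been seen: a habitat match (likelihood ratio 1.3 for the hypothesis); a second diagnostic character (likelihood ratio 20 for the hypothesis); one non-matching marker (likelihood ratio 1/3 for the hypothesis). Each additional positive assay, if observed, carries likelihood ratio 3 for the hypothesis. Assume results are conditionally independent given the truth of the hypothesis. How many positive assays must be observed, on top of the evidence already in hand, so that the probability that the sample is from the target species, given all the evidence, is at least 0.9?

7

Prior odds = 0.0011/0.9989 = 11/9989.
Combined Bayes factor of the evidence already in hand = 1.3 × 20 × (1/3) = 26/3.
Odds after that evidence = (11/9989) × 26/3 = 286/29967.
Target odds = 0.9/0.1 = 9.
Need 3ⁿ ≥ 9 ÷ (286/29967) = 269703/286.
3⁶ = 729 falls short of 269703/286 but 3⁷ = 2187 reaches it, so n = 7.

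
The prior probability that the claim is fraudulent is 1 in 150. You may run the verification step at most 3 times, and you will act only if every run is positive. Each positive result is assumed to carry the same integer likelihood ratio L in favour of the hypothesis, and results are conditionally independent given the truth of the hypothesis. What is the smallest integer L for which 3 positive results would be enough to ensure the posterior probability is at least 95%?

Prior odds = (1/150)/(149/150) = 1/149.
Target odds = 0.95/0.05 = 19.
Need L³ ≥ 19 ÷ (1/149) = 2831.
14³ = 2744 < 2831 ≤ 3375 = 15³, so L = 15.

15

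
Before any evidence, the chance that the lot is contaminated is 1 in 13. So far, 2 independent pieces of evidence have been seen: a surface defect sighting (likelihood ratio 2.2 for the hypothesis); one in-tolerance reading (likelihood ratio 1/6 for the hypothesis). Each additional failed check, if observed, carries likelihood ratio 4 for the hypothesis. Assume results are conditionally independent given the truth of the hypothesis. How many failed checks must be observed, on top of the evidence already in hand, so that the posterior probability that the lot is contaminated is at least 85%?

Prior odds = (1/13)/(12/13) = 1/12.
Combined Bayes factor of the evidence already in hand = 2.2 × (1/6) = 11/30.
Odds after that evidence = (1/12) × 11/30 = 11/360.
Target odds = 0.85/0.15 = 17/3.
Need 4ⁿ ≥ 17/3 ÷ (11/360) = 2040/11.
4³ = 64 falls short of 2040/11 but 4⁴ = 256 reaches it, so n = 4.

4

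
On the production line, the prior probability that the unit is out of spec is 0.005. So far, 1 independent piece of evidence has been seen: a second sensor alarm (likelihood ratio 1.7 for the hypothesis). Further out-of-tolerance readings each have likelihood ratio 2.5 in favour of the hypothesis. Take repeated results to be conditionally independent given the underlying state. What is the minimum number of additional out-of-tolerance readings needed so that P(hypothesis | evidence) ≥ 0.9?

8

Prior odds = 0.005/0.995 = 1/199.
Bayes factor of the evidence already in hand = 1.7.
Odds after that evidence = (1/199) × 1.7 = 17/1990.
Target odds = 0.9/0.1 = 9.
Need 2.5ⁿ ≥ 9 ÷ (17/1990) = 17910/17.
2.5⁷ = 610.3515625 falls short of 17910/17 but 2.5⁸ = 390625/256 reaches it, so n = 8.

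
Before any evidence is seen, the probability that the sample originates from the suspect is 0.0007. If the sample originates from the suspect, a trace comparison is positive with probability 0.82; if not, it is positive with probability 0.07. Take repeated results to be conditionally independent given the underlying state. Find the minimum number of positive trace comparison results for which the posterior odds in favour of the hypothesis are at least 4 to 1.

Prior odds: 0.0007 ÷ 0.9993 = 7/9993.
Likelihood ratio of a positive = 0.82/0.07 = 82/7.
Target odds = 4.
Require (82/7)ⁿ ≥ 4 ÷ (7/9993) = 39972/7.
(82/7)³ = 551368/343 falls short of 39972/7 but (82/7)⁴ = 45212176/2401 reaches it, so n = 4.

4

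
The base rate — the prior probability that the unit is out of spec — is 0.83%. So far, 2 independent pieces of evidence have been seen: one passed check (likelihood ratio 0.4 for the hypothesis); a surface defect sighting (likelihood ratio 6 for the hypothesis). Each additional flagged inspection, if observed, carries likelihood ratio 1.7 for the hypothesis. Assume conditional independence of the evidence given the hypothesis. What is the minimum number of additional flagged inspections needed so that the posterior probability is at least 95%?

Prior odds = 0.0083/0.9917 = 83/9917.
Combined Bayes factor of the evidence already in hand = 0.4 × 6 = 2.4.
Odds after that evidence = (83/9917) × 2.4 = 996/49585.
Target odds = 0.95/0.05 = 19.
Need 1.7ⁿ ≥ 19 ÷ (996/49585) = 942115/996.
1.7¹² ≈582.622 falls short of 942115/996 but 1.7¹³ ≈990.458 reaches it, so n = 13.

13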